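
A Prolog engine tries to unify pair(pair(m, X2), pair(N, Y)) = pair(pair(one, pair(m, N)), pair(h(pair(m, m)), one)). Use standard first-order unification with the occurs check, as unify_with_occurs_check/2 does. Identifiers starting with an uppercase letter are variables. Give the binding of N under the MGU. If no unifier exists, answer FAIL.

Decompose pair/2: pair(m, X2) = pair(one, pair(m, N)),  pair(N, Y) = pair(h(pair(m, m)), one).
Decompose pair/2: m = one,  X2 = pair(m, N).
Clash: constants m and one differ; no unifier exists.

FAIL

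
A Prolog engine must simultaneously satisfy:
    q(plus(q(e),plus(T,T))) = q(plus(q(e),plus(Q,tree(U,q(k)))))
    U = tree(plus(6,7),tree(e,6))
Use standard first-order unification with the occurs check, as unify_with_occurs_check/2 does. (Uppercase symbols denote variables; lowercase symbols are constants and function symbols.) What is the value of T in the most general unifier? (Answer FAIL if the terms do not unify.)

tree(tree(plus(6,7),tree(e,6)),q(k))

Decompose q/1: plus(q(e),plus(T,T)) = plus(q(e),plus(Q,tree(U,q(k)))).
Decompose plus/2: q(e) = q(e),  plus(T,T) = plus(Q,tree(U,q(k))).
Delete trivial equation q(e) = q(e).
Decompose plus/2: T = Q,  T = tree(U,q(k)).
Bind T := Q; substituting into the one remaining equation that mentions T gives: Q = tree(U,q(k)).
Bind Q := tree(U,q(k)); no other remaining equation mentions Q. Substituting into the earlier binding gives T := tree(U,q(k)).
Bind U := tree(plus(6,7),tree(e,6)). Substituting into the earlier bindings gives T := tree(tree(plus(6,7),tree(e,6)),q(k)), Q := tree(tree(plus(6,7),tree(e,6)),q(k)).
MGU = { T -> tree(tree(plus(6,7),tree(e,6)),q(k)), Q -> tree(tree(plus(6,7),tree(e,6)),q(k)), U -> tree(plus(6,7),tree(e,6)) }, so T -> tree(tree(plus(6,7),tree(e,6)),q(k)).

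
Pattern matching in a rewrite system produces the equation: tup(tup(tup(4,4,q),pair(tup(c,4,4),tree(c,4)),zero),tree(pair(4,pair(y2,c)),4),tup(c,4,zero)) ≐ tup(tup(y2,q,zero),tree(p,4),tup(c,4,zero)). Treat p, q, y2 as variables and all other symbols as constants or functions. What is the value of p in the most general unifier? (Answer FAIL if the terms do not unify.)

pair(4,pair(tup(4,4,pair(tup(c,4,4),tree(c,4))),c))

Decompose tup/3: tup(tup(4,4,q),pair(tup(c,4,4),tree(c,4)),zero) ≐ tup(y2,q,zero),  tree(pair(4,pair(y2,c)),4) ≐ tree(p,4),  tup(c,4,zero) ≐ tup(c,4,zero).
Decompose tup/3: tup(4,4,q) ≐ y2,  pair(tup(c,4,4),tree(c,4)) ≐ q,  zero ≐ zero.
Bind y2 := tup(4,4,q); substituting into the one remaining equation that mentions y2 gives: tree(pair(4,pair(tup(4,4,q),c)),4) ≐ tree(p,4).
Bind q := pair(tup(c,4,4),tree(c,4)); substituting into the one remaining equation that mentions q gives: tree(pair(4,pair(tup(4,4,pair(tup(c,4,4),tree(c,4))),c)),4) ≐ tree(p,4). Substituting into the earlier binding gives y2 := tup(4,4,pair(tup(c,4,4),tree(c,4))).
Delete trivial equation zero ≐ zero.
Decompose tree/2: pair(4,pair(tup(4,4,pair(tup(c,4,4),tree(c,4))),c)) ≐ p,  4 ≐ 4.
Bind p := pair(4,pair(tup(4,4,pair(tup(c,4,4),tree(c,4))),c)); no other remaining equation mentions p.
Delete trivial equation 4 ≐ 4.
Delete trivial equation tup(c,4,zero) ≐ tup(c,4,zero).
MGU = { y2 ↦ tup(4,4,pair(tup(c,4,4),tree(c,4))), q ↦ pair(tup(c,4,4),tree(c,4)), p ↦ pair(4,pair(tup(4,4,pair(tup(c,4,4),tree(c,4))),c)) }, so p ↦ pair(4,pair(tup(4,4,pair(tup(c,4,4),tree(c,4))),c)).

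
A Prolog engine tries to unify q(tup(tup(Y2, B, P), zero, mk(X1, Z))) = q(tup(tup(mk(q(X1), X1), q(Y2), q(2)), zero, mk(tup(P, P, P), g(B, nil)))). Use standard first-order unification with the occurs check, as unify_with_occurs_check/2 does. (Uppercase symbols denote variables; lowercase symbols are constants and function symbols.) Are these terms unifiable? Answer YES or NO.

YES

Decompose q/1: tup(tup(Y2, B, P), zero, mk(X1, Z)) = tup(tup(mk(q(X1), X1), q(Y2), q(2)), zero, mk(tup(P, P, P), g(B, nil))).
Decompose tup/3: tup(Y2, B, P) = tup(mk(q(X1), X1), q(Y2), q(2)),  zero = zero,  mk(X1, Z) = mk(tup(P, P, P), g(B, nil)).
Decompose tup/3: Y2 = mk(q(X1), X1),  B = q(Y2),  P = q(2).
Bind Y2 := mk(q(X1), X1); substituting into the one remaining equation that mentions Y2 gives: B = q(mk(q(X1), X1)).
Bind B := q(mk(q(X1), X1)); substituting into the one remaining equation that mentions B gives: mk(X1, Z) = mk(tup(P, P, P), g(q(mk(q(X1), X1)), nil)).
Bind P := q(2); substituting into the one remaining equation that mentions P gives: mk(X1, Z) = mk(tup(q(2), q(2), q(2)), g(q(mk(q(X1), X1)), nil)).
Delete trivial equation zero = zero.
Decompose mk/2: X1 = tup(q(2), q(2), q(2)),  Z = g(q(mk(q(X1), X1)), nil).
Bind X1 := tup(q(2), q(2), q(2)); substituting into the remaining equation gives: Z = g(q(mk(q(tup(q(2), q(2), q(2))), tup(q(2), q(2), q(2)))), nil). Substituting into the earlier bindings gives Y2 := mk(q(tup(q(2), q(2), q(2))), tup(q(2), q(2), q(2))), B := q(mk(q(tup(q(2), q(2), q(2))), tup(q(2), q(2), q(2)))).
Bind Z := g(q(mk(q(tup(q(2), q(2), q(2))), tup(q(2), q(2), q(2)))), nil).
No equations remain and no clash or occurs-check failure arose, so a unifier exists.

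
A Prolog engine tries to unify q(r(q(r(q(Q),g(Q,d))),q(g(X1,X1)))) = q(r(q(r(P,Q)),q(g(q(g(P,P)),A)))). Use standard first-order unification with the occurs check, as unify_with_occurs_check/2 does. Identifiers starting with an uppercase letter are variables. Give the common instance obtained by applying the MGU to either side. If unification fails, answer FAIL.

FAIL

Decompose q/1: r(q(r(q(Q),g(Q,d))),q(g(X1,X1))) = r(q(r(P,Q)),q(g(q(g(P,P)),A))).
Decompose r/2: q(r(q(Q),g(Q,d))) = q(r(P,Q)),  q(g(X1,X1)) = q(g(q(g(P,P)),A)).
Decompose q/1: r(q(Q),g(Q,d)) = r(P,Q).
Decompose r/2: q(Q) = P,  g(Q,d) = Q.
Bind P := q(Q); substituting into the one remaining equation that mentions P gives: q(g(X1,X1)) = q(g(q(g(q(Q),q(Q))),A)).
Occurs check fails: Q occurs in g(Q,d); the equation Q = g(Q,d) has no finite solution.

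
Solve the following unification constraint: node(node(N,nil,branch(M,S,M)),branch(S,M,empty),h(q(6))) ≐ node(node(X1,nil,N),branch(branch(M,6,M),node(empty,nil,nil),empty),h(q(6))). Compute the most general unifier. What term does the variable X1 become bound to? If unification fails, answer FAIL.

Decompose node/3: node(N,nil,branch(M,S,M)) ≐ node(X1,nil,N),  branch(S,M,empty) ≐ branch(branch(M,6,M),node(empty,nil,nil),empty),  h(q(6)) ≐ h(q(6)).
Decompose node/3: N ≐ X1,  nil ≐ nil,  branch(M,S,M) ≐ N.
Bind N := X1; substituting into the one remaining equation that mentions N gives: branch(M,S,M) ≐ X1.
Delete trivial equation nil ≐ nil.
Bind X1 := branch(M,S,M); no other remaining equation mentions X1. Substituting into the earlier binding gives N := branch(M,S,M).
Decompose branch/3: S ≐ branch(M,6,M),  M ≐ node(empty,nil,nil),  empty ≐ empty.
Bind S := branch(M,6,M); no other remaining equation mentions S. Substituting into the earlier bindings gives N := branch(M,branch(M,6,M),M), X1 := branch(M,branch(M,6,M),M).
Bind M := node(empty,nil,nil); no other remaining equation mentions M. Substituting into the earlier bindings gives N := branch(node(empty,nil,nil),branch(node(empty,nil,nil),6,node(empty,nil,nil)),node(empty,nil,nil)), X1 := branch(node(empty,nil,nil),branch(node(empty,nil,nil),6,node(empty,nil,nil)),node(empty,nil,nil)), S := branch(node(empty,nil,nil),6,node(empty,nil,nil)).
Delete trivial equation empty ≐ empty.
Delete trivial equation h(q(6)) ≐ h(q(6)).
MGU = { N := branch(node(empty,nil,nil),branch(node(empty,nil,nil),6,node(empty,nil,nil)),node(empty,nil,nil)), X1 := branch(node(empty,nil,nil),branch(node(empty,nil,nil),6,node(empty,nil,nil)),node(empty,nil,nil)), S := branch(node(empty,nil,nil),6,node(empty,nil,nil)), M := node(empty,nil,nil) }, so X1 := branch(node(empty,nil,nil),branch(node(empty,nil,nil),6,node(empty,nil,nil)),node(empty,nil,nil)).

branch(node(empty,nil,nil),branch(node(empty,nil,nil),6,node(empty,nil,nil)),node(empty,nil,nil))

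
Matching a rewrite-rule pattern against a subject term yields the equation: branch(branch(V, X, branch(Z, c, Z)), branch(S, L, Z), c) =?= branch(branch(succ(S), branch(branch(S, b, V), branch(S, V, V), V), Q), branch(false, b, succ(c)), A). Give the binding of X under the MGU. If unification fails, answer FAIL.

Decompose branch/3: branch(V, X, branch(Z, c, Z)) =?= branch(succ(S), branch(branch(S, b, V), branch(S, V, V), V), Q),  branch(S, L, Z) =?= branch(false, b, succ(c)),  c =?= A.
Decompose branch/3: V =?= succ(S),  X =?= branch(branch(S, b, V), branch(S, V, V), V),  branch(Z, c, Z) =?= Q.
Bind V := succ(S); substituting into the one remaining equation that mentions V gives: X =?= branch(branch(S, b, succ(S)), branch(S, succ(S), succ(S)), succ(S)).
Bind X := branch(branch(S, b, succ(S)), branch(S, succ(S), succ(S)), succ(S)); no other remaining equation mentions X.
Bind Q := branch(Z, c, Z); no other remaining equation mentions Q.
Decompose branch/3: S =?= false,  L =?= b,  Z =?= succ(c).
Bind S := false; no other remaining equation mentions S. Substituting into the earlier bindings gives V := succ(false), X := branch(branch(false, b, succ(false)), branch(false, succ(false), succ(false)), succ(false)).
Bind L := b; no other remaining equation mentions L.
Bind Z := succ(c); no other remaining equation mentions Z. Substituting into the earlier binding gives Q := branch(succ(c), c, succ(c)).
Bind A := c.
MGU = { V -> succ(false), X -> branch(branch(false, b, succ(false)), branch(false, succ(false), succ(false)), succ(false)), Q -> branch(succ(c), c, succ(c)), S -> false, L -> b, Z -> succ(c), A -> c }, so X -> branch(branch(false, b, succ(false)), branch(false, succ(false), succ(false)), succ(false)).

branch(branch(false, b, succ(false)), branch(false, succ(false), succ(false)), succ(false))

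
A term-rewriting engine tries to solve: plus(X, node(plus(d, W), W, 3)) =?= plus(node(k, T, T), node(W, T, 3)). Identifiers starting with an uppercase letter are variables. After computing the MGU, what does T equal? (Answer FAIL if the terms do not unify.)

FAIL

Decompose plus/2: X =?= node(k, T, T),  node(plus(d, W), W, 3) =?= node(W, T, 3).
Bind X := node(k, T, T); no other remaining equation mentions X.
Decompose node/3: plus(d, W) =?= W,  W =?= T,  3 =?= 3.
Occurs check fails: W occurs in plus(d, W); the equation W =?= plus(d, W) has no finite solution.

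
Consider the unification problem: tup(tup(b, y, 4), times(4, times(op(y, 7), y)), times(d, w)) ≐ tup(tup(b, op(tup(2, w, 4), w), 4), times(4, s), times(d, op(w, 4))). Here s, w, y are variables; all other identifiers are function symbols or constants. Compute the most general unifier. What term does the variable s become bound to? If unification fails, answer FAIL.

FAIL

Decompose tup/3: tup(b, y, 4) ≐ tup(b, op(tup(2, w, 4), w), 4),  times(4, times(op(y, 7), y)) ≐ times(4, s),  times(d, w) ≐ times(d, op(w, 4)).
Decompose tup/3: b ≐ b,  y ≐ op(tup(2, w, 4), w),  4 ≐ 4.
Delete trivial equation b ≐ b.
Bind y := op(tup(2, w, 4), w); substituting into the one remaining equation that mentions y gives: times(4, times(op(op(tup(2, w, 4), w), 7), op(tup(2, w, 4), w))) ≐ times(4, s).
Delete trivial equation 4 ≐ 4.
Decompose times/2: 4 ≐ 4,  times(op(op(tup(2, w, 4), w), 7), op(tup(2, w, 4), w)) ≐ s.
Delete trivial equation 4 ≐ 4.
Bind s := times(op(op(tup(2, w, 4), w), 7), op(tup(2, w, 4), w)); no other remaining equation mentions s.
Decompose times/2: d ≐ d,  w ≐ op(w, 4).
Delete trivial equation d ≐ d.
Occurs check fails: w occurs in op(w, 4); the equation w ≐ op(w, 4) has no finite solution.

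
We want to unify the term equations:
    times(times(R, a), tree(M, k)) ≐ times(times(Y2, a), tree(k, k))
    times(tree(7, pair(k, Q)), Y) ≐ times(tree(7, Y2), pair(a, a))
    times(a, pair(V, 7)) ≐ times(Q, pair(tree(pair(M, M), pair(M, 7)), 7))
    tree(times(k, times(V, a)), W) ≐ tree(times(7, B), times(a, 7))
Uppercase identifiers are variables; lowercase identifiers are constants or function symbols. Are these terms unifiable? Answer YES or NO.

Decompose times/2: times(R, a) ≐ times(Y2, a),  tree(M, k) ≐ tree(k, k).
Decompose times/2: R ≐ Y2,  a ≐ a.
Bind R := Y2; no other remaining equation mentions R.
Delete trivial equation a ≐ a.
Decompose tree/2: M ≐ k,  k ≐ k.
Bind M := k; substituting into the one remaining equation that mentions M gives: times(a, pair(V, 7)) ≐ times(Q, pair(tree(pair(k, k), pair(k, 7)), 7)).
Delete trivial equation k ≐ k.
Decompose times/2: tree(7, pair(k, Q)) ≐ tree(7, Y2),  Y ≐ pair(a, a).
Decompose tree/2: 7 ≐ 7,  pair(k, Q) ≐ Y2.
Delete trivial equation 7 ≐ 7.
Bind Y2 := pair(k, Q); no other remaining equation mentions Y2. Substituting into the earlier binding gives R := pair(k, Q).
Bind Y := pair(a, a); no other remaining equation mentions Y.
Decompose times/2: a ≐ Q,  pair(V, 7) ≐ pair(tree(pair(k, k), pair(k, 7)), 7).
Bind Q := a; no other remaining equation mentions Q. Substituting into the earlier bindings gives R := pair(k, a), Y2 := pair(k, a).
Decompose pair/2: V ≐ tree(pair(k, k), pair(k, 7)),  7 ≐ 7.
Bind V := tree(pair(k, k), pair(k, 7)); substituting into the one remaining equation that mentions V gives: tree(times(k, times(tree(pair(k, k), pair(k, 7)), a)), W) ≐ tree(times(7, B), times(a, 7)).
Delete trivial equation 7 ≐ 7.
Decompose tree/2: times(k, times(tree(pair(k, k), pair(k, 7)), a)) ≐ times(7, B),  W ≐ times(a, 7).
Decompose times/2: k ≐ 7,  times(tree(pair(k, k), pair(k, 7)), a) ≐ B.
Clash: constants k and 7 differ; no unifier exists.

NO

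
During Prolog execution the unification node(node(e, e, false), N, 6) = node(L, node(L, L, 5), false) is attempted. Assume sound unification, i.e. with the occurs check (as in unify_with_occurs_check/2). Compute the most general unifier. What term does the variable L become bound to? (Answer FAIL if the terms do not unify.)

Decompose node/3: node(e, e, false) = L,  N = node(L, L, 5),  6 = false.
Bind L := node(e, e, false); substituting into the one remaining equation that mentions L gives: N = node(node(e, e, false), node(e, e, false), 5).
Bind N := node(node(e, e, false), node(e, e, false), 5); no other remaining equation mentions N.
Clash: constants 6 and false differ; no unifier exists.

FAIL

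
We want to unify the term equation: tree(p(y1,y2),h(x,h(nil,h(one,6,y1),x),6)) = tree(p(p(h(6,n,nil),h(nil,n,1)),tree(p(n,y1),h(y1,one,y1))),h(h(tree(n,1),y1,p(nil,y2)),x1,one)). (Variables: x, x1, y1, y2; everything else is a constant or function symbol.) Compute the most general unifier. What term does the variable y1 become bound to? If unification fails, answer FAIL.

FAIL

Decompose tree/2: p(y1,y2) = p(p(h(6,n,nil),h(nil,n,1)),tree(p(n,y1),h(y1,one,y1))),  h(x,h(nil,h(one,6,y1),x),6) = h(h(tree(n,1),y1,p(nil,y2)),x1,one).
Decompose p/2: y1 = p(h(6,n,nil),h(nil,n,1)),  y2 = tree(p(n,y1),h(y1,one,y1)).
Bind y1 := p(h(6,n,nil),h(nil,n,1)); substituting into the remaining equations gives: y2 = tree(p(n,p(h(6,n,nil),h(nil,n,1))),h(p(h(6,n,nil),h(nil,n,1)),one,p(h(6,n,nil),h(nil,n,1)))),  h(x,h(nil,h(one,6,p(h(6,n,nil),h(nil,n,1))),x),6) = h(h(tree(n,1),p(h(6,n,nil),h(nil,n,1)),p(nil,y2)),x1,one).
Bind y2 := tree(p(n,p(h(6,n,nil),h(nil,n,1))),h(p(h(6,n,nil),h(nil,n,1)),one,p(h(6,n,nil),h(nil,n,1)))); substituting into the remaining equation gives: h(x,h(nil,h(one,6,p(h(6,n,nil),h(nil,n,1))),x),6) = h(h(tree(n,1),p(h(6,n,nil),h(nil,n,1)),p(nil,tree(p(n,p(h(6,n,nil),h(nil,n,1))),h(p(h(6,n,nil),h(nil,n,1)),one,p(h(6,n,nil),h(nil,n,1)))))),x1,one).
Decompose h/3: x = h(tree(n,1),p(h(6,n,nil),h(nil,n,1)),p(nil,tree(p(n,p(h(6,n,nil),h(nil,n,1))),h(p(h(6,n,nil),h(nil,n,1)),one,p(h(6,n,nil),h(nil,n,1)))))),  h(nil,h(one,6,p(h(6,n,nil),h(nil,n,1))),x) = x1,  6 = one.
Bind x := h(tree(n,1),p(h(6,n,nil),h(nil,n,1)),p(nil,tree(p(n,p(h(6,n,nil),h(nil,n,1))),h(p(h(6,n,nil),h(nil,n,1)),one,p(h(6,n,nil),h(nil,n,1)))))); substituting into the one remaining equation that mentions x gives: h(nil,h(one,6,p(h(6,n,nil),h(nil,n,1))),h(tree(n,1),p(h(6,n,nil),h(nil,n,1)),p(nil,tree(p(n,p(h(6,n,nil),h(nil,n,1))),h(p(h(6,n,nil),h(nil,n,1)),one,p(h(6,n,nil),h(nil,n,1))))))) = x1.
Bind x1 := h(nil,h(one,6,p(h(6,n,nil),h(nil,n,1))),h(tree(n,1),p(h(6,n,nil),h(nil,n,1)),p(nil,tree(p(n,p(h(6,n,nil),h(nil,n,1))),h(p(h(6,n,nil),h(nil,n,1)),one,p(h(6,n,nil),h(nil,n,1))))))); no other remaining equation mentions x1.
Clash: constants 6 and one differ; no unifier exists.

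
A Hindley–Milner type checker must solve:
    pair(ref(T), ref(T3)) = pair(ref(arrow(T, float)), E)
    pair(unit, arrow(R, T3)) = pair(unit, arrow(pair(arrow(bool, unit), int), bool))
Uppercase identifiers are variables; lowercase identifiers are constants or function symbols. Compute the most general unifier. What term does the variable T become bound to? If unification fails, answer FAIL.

FAIL

Decompose pair/2: ref(T) = ref(arrow(T, float)),  ref(T3) = E.
Decompose ref/1: T = arrow(T, float).
Occurs check fails: T occurs in arrow(T, float); the equation T = arrow(T, float) has no finite solution.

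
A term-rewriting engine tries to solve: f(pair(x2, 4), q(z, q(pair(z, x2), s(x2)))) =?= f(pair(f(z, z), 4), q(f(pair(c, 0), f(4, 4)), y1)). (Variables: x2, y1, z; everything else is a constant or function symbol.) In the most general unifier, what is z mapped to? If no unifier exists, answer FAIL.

f(pair(c, 0), f(4, 4))

Decompose f/2: pair(x2, 4) =?= pair(f(z, z), 4),  q(z, q(pair(z, x2), s(x2))) =?= q(f(pair(c, 0), f(4, 4)), y1).
Decompose pair/2: x2 =?= f(z, z),  4 =?= 4.
Bind x2 := f(z, z); substituting into the one remaining equation that mentions x2 gives: q(z, q(pair(z, f(z, z)), s(f(z, z)))) =?= q(f(pair(c, 0), f(4, 4)), y1).
Delete trivial equation 4 =?= 4.
Decompose q/2: z =?= f(pair(c, 0), f(4, 4)),  q(pair(z, f(z, z)), s(f(z, z))) =?= y1.
Bind z := f(pair(c, 0), f(4, 4)); substituting into the remaining equation gives: q(pair(f(pair(c, 0), f(4, 4)), f(f(pair(c, 0), f(4, 4)), f(pair(c, 0), f(4, 4)))), s(f(f(pair(c, 0), f(4, 4)), f(pair(c, 0), f(4, 4))))) =?= y1. Substituting into the earlier binding gives x2 := f(f(pair(c, 0), f(4, 4)), f(pair(c, 0), f(4, 4))).
Bind y1 := q(pair(f(pair(c, 0), f(4, 4)), f(f(pair(c, 0), f(4, 4)), f(pair(c, 0), f(4, 4)))), s(f(f(pair(c, 0), f(4, 4)), f(pair(c, 0), f(4, 4))))).
MGU = { x2 -> f(f(pair(c, 0), f(4, 4)), f(pair(c, 0), f(4, 4))), z -> f(pair(c, 0), f(4, 4)), y1 -> q(pair(f(pair(c, 0), f(4, 4)), f(f(pair(c, 0), f(4, 4)), f(pair(c, 0), f(4, 4)))), s(f(f(pair(c, 0), f(4, 4)), f(pair(c, 0), f(4, 4))))) }, so z -> f(pair(c, 0), f(4, 4)).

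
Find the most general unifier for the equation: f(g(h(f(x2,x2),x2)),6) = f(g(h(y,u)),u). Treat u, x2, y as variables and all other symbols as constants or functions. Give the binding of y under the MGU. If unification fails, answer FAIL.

f(6,6)

Decompose f/2: g(h(f(x2,x2),x2)) = g(h(y,u)),  6 = u.
Decompose g/1: h(f(x2,x2),x2) = h(y,u).
Decompose h/2: f(x2,x2) = y,  x2 = u.
Bind y := f(x2,x2); no other remaining equation mentions y.
Bind x2 := u; no other remaining equation mentions x2. Substituting into the earlier binding gives y := f(u,u).
Bind u := 6. Substituting into the earlier bindings gives y := f(6,6), x2 := 6.
MGU = { y := f(6,6), x2 := 6, u := 6 }, so y := f(6,6).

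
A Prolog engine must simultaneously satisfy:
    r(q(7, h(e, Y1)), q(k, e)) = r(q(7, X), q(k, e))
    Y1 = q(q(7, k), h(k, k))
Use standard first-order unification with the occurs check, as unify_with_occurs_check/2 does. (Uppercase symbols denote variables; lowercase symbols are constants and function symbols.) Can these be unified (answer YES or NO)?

Decompose r/2: q(7, h(e, Y1)) = q(7, X),  q(k, e) = q(k, e).
Decompose q/2: 7 = 7,  h(e, Y1) = X.
Delete trivial equation 7 = 7.
Bind X := h(e, Y1); no other remaining equation mentions X.
Delete trivial equation q(k, e) = q(k, e).
Bind Y1 := q(q(7, k), h(k, k)). Substituting into the earlier binding gives X := h(e, q(q(7, k), h(k, k))).
No equations remain and no clash or occurs-check failure arose, so a unifier exists.

YES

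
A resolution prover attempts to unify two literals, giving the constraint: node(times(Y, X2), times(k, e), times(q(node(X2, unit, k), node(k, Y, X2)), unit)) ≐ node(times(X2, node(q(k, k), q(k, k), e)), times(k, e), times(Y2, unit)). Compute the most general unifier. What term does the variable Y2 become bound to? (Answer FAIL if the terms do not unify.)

Decompose node/3: times(Y, X2) ≐ times(X2, node(q(k, k), q(k, k), e)),  times(k, e) ≐ times(k, e),  times(q(node(X2, unit, k), node(k, Y, X2)), unit) ≐ times(Y2, unit).
Decompose times/2: Y ≐ X2,  X2 ≐ node(q(k, k), q(k, k), e).
Bind Y := X2; substituting into the one remaining equation that mentions Y gives: times(q(node(X2, unit, k), node(k, X2, X2)), unit) ≐ times(Y2, unit).
Bind X2 := node(q(k, k), q(k, k), e); substituting into the one remaining equation that mentions X2 gives: times(q(node(node(q(k, k), q(k, k), e), unit, k), node(k, node(q(k, k), q(k, k), e), node(q(k, k), q(k, k), e))), unit) ≐ times(Y2, unit). Substituting into the earlier binding gives Y := node(q(k, k), q(k, k), e).
Delete trivial equation times(k, e) ≐ times(k, e).
Decompose times/2: q(node(node(q(k, k), q(k, k), e), unit, k), node(k, node(q(k, k), q(k, k), e), node(q(k, k), q(k, k), e))) ≐ Y2,  unit ≐ unit.
Bind Y2 := q(node(node(q(k, k), q(k, k), e), unit, k), node(k, node(q(k, k), q(k, k), e), node(q(k, k), q(k, k), e))); no other remaining equation mentions Y2.
Delete trivial equation unit ≐ unit.
MGU = { Y := node(q(k, k), q(k, k), e), X2 := node(q(k, k), q(k, k), e), Y2 := q(node(node(q(k, k), q(k, k), e), unit, k), node(k, node(q(k, k), q(k, k), e), node(q(k, k), q(k, k), e))) }, so Y2 := q(node(node(q(k, k), q(k, k), e), unit, k), node(k, node(q(k, k), q(k, k), e), node(q(k, k), q(k, k), e))).

q(node(node(q(k, k), q(k, k), e), unit, k), node(k, node(q(k, k), q(k, k), e), node(q(k, k), q(k, k), e)))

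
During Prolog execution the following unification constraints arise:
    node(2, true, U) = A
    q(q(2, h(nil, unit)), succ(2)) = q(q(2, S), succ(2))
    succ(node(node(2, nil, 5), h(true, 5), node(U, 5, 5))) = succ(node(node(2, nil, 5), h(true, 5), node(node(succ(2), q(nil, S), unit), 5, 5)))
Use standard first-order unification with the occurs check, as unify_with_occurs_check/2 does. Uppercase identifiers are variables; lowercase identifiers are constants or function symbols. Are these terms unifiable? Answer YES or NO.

Bind A := node(2, true, U); no other remaining equation mentions A.
Decompose q/2: q(2, h(nil, unit)) = q(2, S),  succ(2) = succ(2).
Decompose q/2: 2 = 2,  h(nil, unit) = S.
Delete trivial equation 2 = 2.
Bind S := h(nil, unit); substituting into the one remaining equation that mentions S gives: succ(node(node(2, nil, 5), h(true, 5), node(U, 5, 5))) = succ(node(node(2, nil, 5), h(true, 5), node(node(succ(2), q(nil, h(nil, unit)), unit), 5, 5))).
Delete trivial equation succ(2) = succ(2).
Decompose succ/1: node(node(2, nil, 5), h(true, 5), node(U, 5, 5)) = node(node(2, nil, 5), h(true, 5), node(node(succ(2), q(nil, h(nil, unit)), unit), 5, 5)).
Decompose node/3: node(2, nil, 5) = node(2, nil, 5),  h(true, 5) = h(true, 5),  node(U, 5, 5) = node(node(succ(2), q(nil, h(nil, unit)), unit), 5, 5).
Delete trivial equation node(2, nil, 5) = node(2, nil, 5).
Delete trivial equation h(true, 5) = h(true, 5).
Decompose node/3: U = node(succ(2), q(nil, h(nil, unit)), unit),  5 = 5,  5 = 5.
Bind U := node(succ(2), q(nil, h(nil, unit)), unit); no other remaining equation mentions U. Substituting into the earlier binding gives A := node(2, true, node(succ(2), q(nil, h(nil, unit)), unit)).
Delete trivial equation 5 = 5.
Delete trivial equation 5 = 5.
No equations remain and no clash or occurs-check failure arose, so a unifier exists.

YES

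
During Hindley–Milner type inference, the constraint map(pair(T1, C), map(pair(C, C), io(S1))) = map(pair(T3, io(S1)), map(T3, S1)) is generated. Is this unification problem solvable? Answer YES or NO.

Decompose map/2: pair(T1, C) = pair(T3, io(S1)),  map(pair(C, C), io(S1)) = map(T3, S1).
Decompose pair/2: T1 = T3,  C = io(S1).
Bind T1 := T3; no other remaining equation mentions T1.
Bind C := io(S1); substituting into the remaining equation gives: map(pair(io(S1), io(S1)), io(S1)) = map(T3, S1).
Decompose map/2: pair(io(S1), io(S1)) = T3,  io(S1) = S1.
Bind T3 := pair(io(S1), io(S1)); no other remaining equation mentions T3. Substituting into the earlier binding gives T1 := pair(io(S1), io(S1)).
Occurs check fails: S1 occurs in io(S1); the equation S1 = io(S1) has no finite solution.

NO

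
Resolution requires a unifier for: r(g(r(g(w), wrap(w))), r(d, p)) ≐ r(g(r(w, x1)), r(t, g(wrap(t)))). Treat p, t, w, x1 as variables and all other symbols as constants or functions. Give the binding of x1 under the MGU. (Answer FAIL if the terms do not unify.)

FAIL

Decompose r/2: g(r(g(w), wrap(w))) ≐ g(r(w, x1)),  r(d, p) ≐ r(t, g(wrap(t))).
Decompose g/1: r(g(w), wrap(w)) ≐ r(w, x1).
Decompose r/2: g(w) ≐ w,  wrap(w) ≐ x1.
Occurs check fails: w occurs in g(w); the equation w ≐ g(w) has no finite solution.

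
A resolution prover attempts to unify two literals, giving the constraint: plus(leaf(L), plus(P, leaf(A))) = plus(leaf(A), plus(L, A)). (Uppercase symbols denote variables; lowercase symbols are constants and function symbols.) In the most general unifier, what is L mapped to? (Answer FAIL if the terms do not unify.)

FAIL

Decompose plus/2: leaf(L) = leaf(A),  plus(P, leaf(A)) = plus(L, A).
Decompose leaf/1: L = A.
Bind L := A; substituting into the remaining equation gives: plus(P, leaf(A)) = plus(A, A).
Decompose plus/2: P = A,  leaf(A) = A.
Bind P := A; no other remaining equation mentions P.
Occurs check fails: A occurs in leaf(A); the equation A = leaf(A) has no finite solution.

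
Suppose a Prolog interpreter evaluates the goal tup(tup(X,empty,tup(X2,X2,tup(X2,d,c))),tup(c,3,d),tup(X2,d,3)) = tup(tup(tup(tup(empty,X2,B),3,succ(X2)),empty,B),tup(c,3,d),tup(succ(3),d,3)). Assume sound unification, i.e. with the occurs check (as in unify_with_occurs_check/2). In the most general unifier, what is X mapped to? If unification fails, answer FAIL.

Decompose tup/3: tup(X,empty,tup(X2,X2,tup(X2,d,c))) = tup(tup(tup(empty,X2,B),3,succ(X2)),empty,B),  tup(c,3,d) = tup(c,3,d),  tup(X2,d,3) = tup(succ(3),d,3).
Decompose tup/3: X = tup(tup(empty,X2,B),3,succ(X2)),  empty = empty,  tup(X2,X2,tup(X2,d,c)) = B.
Bind X := tup(tup(empty,X2,B),3,succ(X2)); no other remaining equation mentions X.
Delete trivial equation empty = empty.
Bind B := tup(X2,X2,tup(X2,d,c)); no other remaining equation mentions B. Substituting into the earlier binding gives X := tup(tup(empty,X2,tup(X2,X2,tup(X2,d,c))),3,succ(X2)).
Delete trivial equation tup(c,3,d) = tup(c,3,d).
Decompose tup/3: X2 = succ(3),  d = d,  3 = 3.
Bind X2 := succ(3); no other remaining equation mentions X2. Substituting into the earlier bindings gives X := tup(tup(empty,succ(3),tup(succ(3),succ(3),tup(succ(3),d,c))),3,succ(succ(3))), B := tup(succ(3),succ(3),tup(succ(3),d,c)).
Delete trivial equation d = d.
Delete trivial equation 3 = 3.
MGU = { X = tup(tup(empty,succ(3),tup(succ(3),succ(3),tup(succ(3),d,c))),3,succ(succ(3))), B = tup(succ(3),succ(3),tup(succ(3),d,c)), X2 = succ(3) }, so X = tup(tup(empty,succ(3),tup(succ(3),succ(3),tup(succ(3),d,c))),3,succ(succ(3))).

tup(tup(empty,succ(3),tup(succ(3),succ(3),tup(succ(3),d,c))),3,succ(succ(3)))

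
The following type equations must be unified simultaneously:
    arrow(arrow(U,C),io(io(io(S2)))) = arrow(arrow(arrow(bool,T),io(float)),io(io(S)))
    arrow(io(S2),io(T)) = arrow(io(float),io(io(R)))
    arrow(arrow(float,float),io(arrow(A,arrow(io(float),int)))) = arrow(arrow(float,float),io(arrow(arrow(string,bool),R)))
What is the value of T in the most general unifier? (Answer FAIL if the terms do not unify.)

io(arrow(io(float),int))

Decompose arrow/2: arrow(U,C) = arrow(arrow(bool,T),io(float)),  io(io(io(S2))) = io(io(S)).
Decompose arrow/2: U = arrow(bool,T),  C = io(float).
Bind U := arrow(bool,T); no other remaining equation mentions U.
Bind C := io(float); no other remaining equation mentions C.
Decompose io/1: io(io(S2)) = io(S).
Decompose io/1: io(S2) = S.
Bind S := io(S2); no other remaining equation mentions S.
Decompose arrow/2: io(S2) = io(float),  io(T) = io(io(R)).
Decompose io/1: S2 = float.
Bind S2 := float; no other remaining equation mentions S2. Substituting into the earlier binding gives S := io(float).
Decompose io/1: T = io(R).
Bind T := io(R); no other remaining equation mentions T. Substituting into the earlier binding gives U := arrow(bool,io(R)).
Decompose arrow/2: arrow(float,float) = arrow(float,float),  io(arrow(A,arrow(io(float),int))) = io(arrow(arrow(string,bool),R)).
Delete trivial equation arrow(float,float) = arrow(float,float).
Decompose io/1: arrow(A,arrow(io(float),int)) = arrow(arrow(string,bool),R).
Decompose arrow/2: A = arrow(string,bool),  arrow(io(float),int) = R.
Bind A := arrow(string,bool); no other remaining equation mentions A.
Bind R := arrow(io(float),int). Substituting into the earlier bindings gives U := arrow(bool,io(arrow(io(float),int))), T := io(arrow(io(float),int)).
MGU = { U -> arrow(bool,io(arrow(io(float),int))), C -> io(float), S -> io(float), S2 -> float, T -> io(arrow(io(float),int)), A -> arrow(string,bool), R -> arrow(io(float),int) }, so T -> io(arrow(io(float),int)).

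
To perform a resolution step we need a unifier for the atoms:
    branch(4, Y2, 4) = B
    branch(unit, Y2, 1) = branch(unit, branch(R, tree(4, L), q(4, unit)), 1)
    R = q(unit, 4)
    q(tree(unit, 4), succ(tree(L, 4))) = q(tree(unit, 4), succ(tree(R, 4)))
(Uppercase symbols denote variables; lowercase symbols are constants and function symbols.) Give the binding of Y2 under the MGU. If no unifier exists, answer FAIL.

branch(q(unit, 4), tree(4, q(unit, 4)), q(4, unit))

Bind B := branch(4, Y2, 4); no other remaining equation mentions B.
Decompose branch/3: unit = unit,  Y2 = branch(R, tree(4, L), q(4, unit)),  1 = 1.
Delete trivial equation unit = unit.
Bind Y2 := branch(R, tree(4, L), q(4, unit)); no other remaining equation mentions Y2. Substituting into the earlier binding gives B := branch(4, branch(R, tree(4, L), q(4, unit)), 4).
Delete trivial equation 1 = 1.
Bind R := q(unit, 4); substituting into the remaining equation gives: q(tree(unit, 4), succ(tree(L, 4))) = q(tree(unit, 4), succ(tree(q(unit, 4), 4))). Substituting into the earlier bindings gives B := branch(4, branch(q(unit, 4), tree(4, L), q(4, unit)), 4), Y2 := branch(q(unit, 4), tree(4, L), q(4, unit)).
Decompose q/2: tree(unit, 4) = tree(unit, 4),  succ(tree(L, 4)) = succ(tree(q(unit, 4), 4)).
Delete trivial equation tree(unit, 4) = tree(unit, 4).
Decompose succ/1: tree(L, 4) = tree(q(unit, 4), 4).
Decompose tree/2: L = q(unit, 4),  4 = 4.
Bind L := q(unit, 4); no other remaining equation mentions L. Substituting into the earlier bindings gives B := branch(4, branch(q(unit, 4), tree(4, q(unit, 4)), q(4, unit)), 4), Y2 := branch(q(unit, 4), tree(4, q(unit, 4)), q(4, unit)).
Delete trivial equation 4 = 4.
MGU = { B := branch(4, branch(q(unit, 4), tree(4, q(unit, 4)), q(4, unit)), 4), Y2 := branch(q(unit, 4), tree(4, q(unit, 4)), q(4, unit)), R := q(unit, 4), L := q(unit, 4) }, so Y2 := branch(q(unit, 4), tree(4, q(unit, 4)), q(4, unit)).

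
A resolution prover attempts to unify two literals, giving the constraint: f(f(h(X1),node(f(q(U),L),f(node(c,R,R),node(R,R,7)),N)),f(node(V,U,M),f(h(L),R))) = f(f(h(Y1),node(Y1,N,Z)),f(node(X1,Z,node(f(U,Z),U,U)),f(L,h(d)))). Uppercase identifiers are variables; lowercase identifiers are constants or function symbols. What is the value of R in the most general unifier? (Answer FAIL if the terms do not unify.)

FAIL

Decompose f/2: f(h(X1),node(f(q(U),L),f(node(c,R,R),node(R,R,7)),N)) = f(h(Y1),node(Y1,N,Z)),  f(node(V,U,M),f(h(L),R)) = f(node(X1,Z,node(f(U,Z),U,U)),f(L,h(d))).
Decompose f/2: h(X1) = h(Y1),  node(f(q(U),L),f(node(c,R,R),node(R,R,7)),N) = node(Y1,N,Z).
Decompose h/1: X1 = Y1.
Bind X1 := Y1; substituting into the one remaining equation that mentions X1 gives: f(node(V,U,M),f(h(L),R)) = f(node(Y1,Z,node(f(U,Z),U,U)),f(L,h(d))).
Decompose node/3: f(q(U),L) = Y1,  f(node(c,R,R),node(R,R,7)) = N,  N = Z.
Bind Y1 := f(q(U),L); substituting into the one remaining equation that mentions Y1 gives: f(node(V,U,M),f(h(L),R)) = f(node(f(q(U),L),Z,node(f(U,Z),U,U)),f(L,h(d))). Substituting into the earlier binding gives X1 := f(q(U),L).
Bind N := f(node(c,R,R),node(R,R,7)); substituting into the one remaining equation that mentions N gives: f(node(c,R,R),node(R,R,7)) = Z.
Bind Z := f(node(c,R,R),node(R,R,7)); substituting into the remaining equation gives: f(node(V,U,M),f(h(L),R)) = f(node(f(q(U),L),f(node(c,R,R),node(R,R,7)),node(f(U,f(node(c,R,R),node(R,R,7))),U,U)),f(L,h(d))).
Decompose f/2: node(V,U,M) = node(f(q(U),L),f(node(c,R,R),node(R,R,7)),node(f(U,f(node(c,R,R),node(R,R,7))),U,U)),  f(h(L),R) = f(L,h(d)).
Decompose node/3: V = f(q(U),L),  U = f(node(c,R,R),node(R,R,7)),  M = node(f(U,f(node(c,R,R),node(R,R,7))),U,U).
Bind V := f(q(U),L); no other remaining equation mentions V.
Bind U := f(node(c,R,R),node(R,R,7)); substituting into the one remaining equation that mentions U gives: M = node(f(f(node(c,R,R),node(R,R,7)),f(node(c,R,R),node(R,R,7))),f(node(c,R,R),node(R,R,7)),f(node(c,R,R),node(R,R,7))). Substituting into the earlier bindings gives X1 := f(q(f(node(c,R,R),node(R,R,7))),L), Y1 := f(q(f(node(c,R,R),node(R,R,7))),L), V := f(q(f(node(c,R,R),node(R,R,7))),L).
Bind M := node(f(f(node(c,R,R),node(R,R,7)),f(node(c,R,R),node(R,R,7))),f(node(c,R,R),node(R,R,7)),f(node(c,R,R),node(R,R,7))); no other remaining equation mentions M.
Decompose f/2: h(L) = L,  R = h(d).
Occurs check fails: L occurs in h(L); the equation L = h(L) has no finite solution.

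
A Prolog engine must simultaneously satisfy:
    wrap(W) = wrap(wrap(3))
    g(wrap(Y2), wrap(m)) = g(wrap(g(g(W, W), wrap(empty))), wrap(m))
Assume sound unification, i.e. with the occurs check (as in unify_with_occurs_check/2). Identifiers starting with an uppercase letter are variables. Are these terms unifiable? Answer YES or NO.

Decompose wrap/1: W = wrap(3).
Bind W := wrap(3); substituting into the remaining equation gives: g(wrap(Y2), wrap(m)) = g(wrap(g(g(wrap(3), wrap(3)), wrap(empty))), wrap(m)).
Decompose g/2: wrap(Y2) = wrap(g(g(wrap(3), wrap(3)), wrap(empty))),  wrap(m) = wrap(m).
Decompose wrap/1: Y2 = g(g(wrap(3), wrap(3)), wrap(empty)).
Bind Y2 := g(g(wrap(3), wrap(3)), wrap(empty)); no other remaining equation mentions Y2.
Delete trivial equation wrap(m) = wrap(m).
No equations remain and no clash or occurs-check failure arose, so a unifier exists.

YES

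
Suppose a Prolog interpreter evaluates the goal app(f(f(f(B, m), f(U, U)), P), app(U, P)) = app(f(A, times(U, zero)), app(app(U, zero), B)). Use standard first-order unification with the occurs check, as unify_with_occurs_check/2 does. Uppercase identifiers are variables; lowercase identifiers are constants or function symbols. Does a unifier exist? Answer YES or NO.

Decompose app/2: f(f(f(B, m), f(U, U)), P) = f(A, times(U, zero)),  app(U, P) = app(app(U, zero), B).
Decompose f/2: f(f(B, m), f(U, U)) = A,  P = times(U, zero).
Bind A := f(f(B, m), f(U, U)); no other remaining equation mentions A.
Bind P := times(U, zero); substituting into the remaining equation gives: app(U, times(U, zero)) = app(app(U, zero), B).
Decompose app/2: U = app(U, zero),  times(U, zero) = B.
Occurs check fails: U occurs in app(U, zero); the equation U = app(U, zero) has no finite solution.

NO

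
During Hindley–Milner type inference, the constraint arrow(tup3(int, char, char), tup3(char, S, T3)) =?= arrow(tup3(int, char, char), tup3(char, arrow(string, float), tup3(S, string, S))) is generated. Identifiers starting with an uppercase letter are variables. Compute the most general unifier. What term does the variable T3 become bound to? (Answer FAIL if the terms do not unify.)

Decompose arrow/2: tup3(int, char, char) =?= tup3(int, char, char),  tup3(char, S, T3) =?= tup3(char, arrow(string, float), tup3(S, string, S)).
Delete trivial equation tup3(int, char, char) =?= tup3(int, char, char).
Decompose tup3/3: char =?= char,  S =?= arrow(string, float),  T3 =?= tup3(S, string, S).
Delete trivial equation char =?= char.
Bind S := arrow(string, float); substituting into the remaining equation gives: T3 =?= tup3(arrow(string, float), string, arrow(string, float)).
Bind T3 := tup3(arrow(string, float), string, arrow(string, float)).
MGU = { S := arrow(string, float), T3 := tup3(arrow(string, float), string, arrow(string, float)) }, so T3 := tup3(arrow(string, float), string, arrow(string, float)).

tup3(arrow(string, float), string, arrow(string, float))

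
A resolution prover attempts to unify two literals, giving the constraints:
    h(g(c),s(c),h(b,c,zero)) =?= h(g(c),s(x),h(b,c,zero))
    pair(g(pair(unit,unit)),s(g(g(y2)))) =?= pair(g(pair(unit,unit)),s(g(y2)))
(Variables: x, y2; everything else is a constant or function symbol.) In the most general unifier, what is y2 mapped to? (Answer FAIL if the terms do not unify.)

FAIL

Decompose h/3: g(c) =?= g(c),  s(c) =?= s(x),  h(b,c,zero) =?= h(b,c,zero).
Delete trivial equation g(c) =?= g(c).
Decompose s/1: c =?= x.
Bind x := c; no other remaining equation mentions x.
Delete trivial equation h(b,c,zero) =?= h(b,c,zero).
Decompose pair/2: g(pair(unit,unit)) =?= g(pair(unit,unit)),  s(g(g(y2))) =?= s(g(y2)).
Delete trivial equation g(pair(unit,unit)) =?= g(pair(unit,unit)).
Decompose s/1: g(g(y2)) =?= g(y2).
Decompose g/1: g(y2) =?= y2.
Occurs check fails: y2 occurs in g(y2); the equation y2 =?= g(y2) has no finite solution.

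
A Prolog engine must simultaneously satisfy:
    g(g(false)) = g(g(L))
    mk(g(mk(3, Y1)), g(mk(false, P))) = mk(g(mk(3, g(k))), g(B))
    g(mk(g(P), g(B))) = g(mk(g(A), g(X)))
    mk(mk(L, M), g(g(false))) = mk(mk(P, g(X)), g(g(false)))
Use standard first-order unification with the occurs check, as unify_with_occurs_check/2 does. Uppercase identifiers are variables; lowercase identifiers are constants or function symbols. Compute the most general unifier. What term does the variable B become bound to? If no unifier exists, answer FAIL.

mk(false, false)

Decompose g/1: g(false) = g(L).
Decompose g/1: false = L.
Bind L := false; substituting into the one remaining equation that mentions L gives: mk(mk(false, M), g(g(false))) = mk(mk(P, g(X)), g(g(false))).
Decompose mk/2: g(mk(3, Y1)) = g(mk(3, g(k))),  g(mk(false, P)) = g(B).
Decompose g/1: mk(3, Y1) = mk(3, g(k)).
Decompose mk/2: 3 = 3,  Y1 = g(k).
Delete trivial equation 3 = 3.
Bind Y1 := g(k); no other remaining equation mentions Y1.
Decompose g/1: mk(false, P) = B.
Bind B := mk(false, P); substituting into the one remaining equation that mentions B gives: g(mk(g(P), g(mk(false, P)))) = g(mk(g(A), g(X))).
Decompose g/1: mk(g(P), g(mk(false, P))) = mk(g(A), g(X)).
Decompose mk/2: g(P) = g(A),  g(mk(false, P)) = g(X).
Decompose g/1: P = A.
Bind P := A; substituting into the remaining equations gives: g(mk(false, A)) = g(X),  mk(mk(false, M), g(g(false))) = mk(mk(A, g(X)), g(g(false))). Substituting into the earlier binding gives B := mk(false, A).
Decompose g/1: mk(false, A) = X.
Bind X := mk(false, A); substituting into the remaining equation gives: mk(mk(false, M), g(g(false))) = mk(mk(A, g(mk(false, A))), g(g(false))).
Decompose mk/2: mk(false, M) = mk(A, g(mk(false, A))),  g(g(false)) = g(g(false)).
Decompose mk/2: false = A,  M = g(mk(false, A)).
Bind A := false; substituting into the one remaining equation that mentions A gives: M = g(mk(false, false)). Substituting into the earlier bindings gives B := mk(false, false), P := false, X := mk(false, false).
Bind M := g(mk(false, false)); no other remaining equation mentions M.
Delete trivial equation g(g(false)) = g(g(false)).
MGU = { L -> false, Y1 -> g(k), B -> mk(false, false), P -> false, X -> mk(false, false), A -> false, M -> g(mk(false, false)) }, so B -> mk(false, false).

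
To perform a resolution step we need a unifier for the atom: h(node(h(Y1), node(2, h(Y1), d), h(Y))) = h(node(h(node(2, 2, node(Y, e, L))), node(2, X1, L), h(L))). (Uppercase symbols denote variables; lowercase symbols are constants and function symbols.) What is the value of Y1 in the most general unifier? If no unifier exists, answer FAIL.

node(2, 2, node(d, e, d))

Decompose h/1: node(h(Y1), node(2, h(Y1), d), h(Y)) = node(h(node(2, 2, node(Y, e, L))), node(2, X1, L), h(L)).
Decompose node/3: h(Y1) = h(node(2, 2, node(Y, e, L))),  node(2, h(Y1), d) = node(2, X1, L),  h(Y) = h(L).
Decompose h/1: Y1 = node(2, 2, node(Y, e, L)).
Bind Y1 := node(2, 2, node(Y, e, L)); substituting into the one remaining equation that mentions Y1 gives: node(2, h(node(2, 2, node(Y, e, L))), d) = node(2, X1, L).
Decompose node/3: 2 = 2,  h(node(2, 2, node(Y, e, L))) = X1,  d = L.
Delete trivial equation 2 = 2.
Bind X1 := h(node(2, 2, node(Y, e, L))); no other remaining equation mentions X1.
Bind L := d; substituting into the remaining equation gives: h(Y) = h(d). Substituting into the earlier bindings gives Y1 := node(2, 2, node(Y, e, d)), X1 := h(node(2, 2, node(Y, e, d))).
Decompose h/1: Y = d.
Bind Y := d. Substituting into the earlier bindings gives Y1 := node(2, 2, node(d, e, d)), X1 := h(node(2, 2, node(d, e, d))).
MGU = { Y1 ↦ node(2, 2, node(d, e, d)), X1 ↦ h(node(2, 2, node(d, e, d))), L ↦ d, Y ↦ d }, so Y1 ↦ node(2, 2, node(d, e, d)).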